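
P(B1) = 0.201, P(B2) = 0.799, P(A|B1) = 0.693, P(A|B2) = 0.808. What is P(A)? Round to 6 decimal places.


P(A) = P(A|B1)*P(B1) + P(A|B2)*P(B2)
P(A|B1)*P(B1) = 0.693 * 0.201 = 0.139293
P(A|B2)*P(B2) = 0.808 * 0.799 = 0.645592
P(A) = 0.139293 + 0.645592 = 0.784885

0.784885


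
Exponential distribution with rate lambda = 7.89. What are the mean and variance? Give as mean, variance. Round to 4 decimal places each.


mean = 1/lam, var = 1/lam^2
mean = 1 / 7.89 = 100/789 ≈ 0.126743
lam^2 = 7.89^2 = 62.2521
var = 1 / 62.2521 ≈ 0.016064

0.1267, 0.0161


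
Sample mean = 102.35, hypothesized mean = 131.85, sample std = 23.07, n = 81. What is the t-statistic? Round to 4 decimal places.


t = (xbar - mu0) / (s/sqrt(n))
xbar - mu0 = 102.35 - 131.85 = -29.5
sqrt(81) = 9
s/sqrt(n) = 23.07 / 9 = 769/300 ≈ 2.56333333
t = -29.5 / 2.56333333 = -8850/769 ≈ -11.508453

-11.5085


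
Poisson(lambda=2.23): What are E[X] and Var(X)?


E[X] = Var(X) = lambda = 2.23

2.23, 2.23


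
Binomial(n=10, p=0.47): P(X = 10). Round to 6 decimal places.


P = C(n,k) * p^k * (1-p)^(n-k)
C(10,10) = 1
p^k = 0.47^10 ≈ 0.0005259913
(1-p)^(n-k) = 0.53^0 = 1
P = 1 * 0.0005259913 * 1 ≈ 0.000526

0.000526


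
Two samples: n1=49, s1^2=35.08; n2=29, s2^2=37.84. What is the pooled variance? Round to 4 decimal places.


sp^2 = ((n1-1)*s1^2 + (n2-1)*s2^2)/(n1+n2-2)
(n1-1)*s1^2 = 48 * 35.08 = 1683.84
(n2-1)*s2^2 = 28 * 37.84 = 1059.52
numerator = 1683.84 + 1059.52 = 2743.36
n1+n2-2 = 76
sp^2 = 2743.36 / 76 = 17146/475 ≈ 36.096842

36.0968


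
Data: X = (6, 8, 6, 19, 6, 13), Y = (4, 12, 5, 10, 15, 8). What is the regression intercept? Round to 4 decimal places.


a = ybar - b*xbar, where b = sum((xi-xbar)(yi-ybar)) / sum((xi-xbar)^2)
n = 6, xbar = 58/6 = 29/3 ≈ 9.666667, ybar = 54/6 = 9
Sxy = sum((xi-xbar)(yi-ybar)) = 12
Sxx = sum((xi-xbar)^2) = 424/3 ≈ 141.333333
b = Sxy / Sxx = 9/106 ≈ 0.084906
a = 9 - 0.084906 * 9.666667 = 867/106 ≈ 8.179245

8.1792


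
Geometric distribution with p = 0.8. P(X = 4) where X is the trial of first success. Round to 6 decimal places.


P = (1-p)^(k-1) * p
(1-p)^(k-1) = 0.2^3 = 0.008
P = 0.008 * 0.8 = 0.0064

0.006400


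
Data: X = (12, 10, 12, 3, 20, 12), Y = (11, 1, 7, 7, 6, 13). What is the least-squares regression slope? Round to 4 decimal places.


b = sum((xi-xbar)(yi-ybar)) / sum((xi-xbar)^2)
n = 6, xbar = 69/6 = 11.5, ybar = 45/6 = 7.5
Sxy = sum((xi-xbar)(yi-ybar)) = 5.5
Sxx = sum((xi-xbar)^2) = 147.5
b = Sxy / Sxx = 11/295 ≈ 0.037288

0.0373


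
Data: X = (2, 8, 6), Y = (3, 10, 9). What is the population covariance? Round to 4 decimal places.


Cov = (1/n)*sum((xi-xbar)(yi-ybar))
n = 3, xbar = 16/3 ≈ 5.333333, ybar = 22/3 ≈ 7.333333
sum((xi-xbar)(yi-ybar)) = 68/3 ≈ 22.666667
Cov = 22.666667 / 3 = 68/9 ≈ 7.555556

7.5556


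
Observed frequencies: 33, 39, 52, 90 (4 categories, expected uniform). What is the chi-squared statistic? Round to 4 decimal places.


chi2 = sum((O-E)^2/E), E = total/4
total = 214, E = 214/4 = 53.5
(33 - 53.5)^2 / 53.5 = 420.25 / 53.5 = 1681/214 ≈ 7.855140
(39 - 53.5)^2 / 53.5 = 210.25 / 53.5 = 841/214 ≈ 3.929907
(52 - 53.5)^2 / 53.5 = 2.25 / 53.5 = 9/214 ≈ 0.042056
(90 - 53.5)^2 / 53.5 = 1332.25 / 53.5 = 5329/214 ≈ 24.901869
chi2 = 3930/107 ≈ 36.728972

36.7290


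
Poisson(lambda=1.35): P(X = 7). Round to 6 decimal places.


P = e^(-lam) * lam^k / k!
e^(-1.35) ≈ 0.2592403
lam^k = 1.35^7 ≈ 8.172151
k! = 7! = 5040
P = 0.2592403 * 8.172151 / 5040 ≈ 0.000420

0.000420


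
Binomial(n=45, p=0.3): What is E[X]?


E[X] = n*p = 45 * 0.3 = 13.5

13.5


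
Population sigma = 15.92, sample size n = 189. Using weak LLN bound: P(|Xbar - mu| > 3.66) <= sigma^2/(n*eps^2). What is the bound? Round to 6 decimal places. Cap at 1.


bound = min(1, sigma^2/(n*eps^2))
sigma^2 = 15.92^2 = 253.4464
n*eps^2 = 189 * 3.66^2 = 189 * 13.3956 = 2531.7684
sigma^2/(n*eps^2) = 253.4464 / 2531.7684 ≈ 0.10010647

0.100106


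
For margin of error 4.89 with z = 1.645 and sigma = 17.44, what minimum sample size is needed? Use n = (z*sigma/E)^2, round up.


z*sigma/E = 1.645 * 17.44 / 4.89 ≈ 5.866830
(z*sigma/E)^2 ≈ 34.419697
round up: n = 35

35


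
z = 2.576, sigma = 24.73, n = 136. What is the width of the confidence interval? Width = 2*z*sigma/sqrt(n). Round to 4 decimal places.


width = 2*z*sigma/sqrt(n)
2*z*sigma = 2 * 2.576 * 24.73 = 127.40896
sqrt(136) ≈ 11.661904
width = 127.40896 / 11.661904 ≈ 10.925228

10.9252


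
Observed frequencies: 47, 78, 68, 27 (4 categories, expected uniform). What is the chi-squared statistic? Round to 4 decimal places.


chi2 = sum((O-E)^2/E), E = total/4
total = 220, E = 220/4 = 55
(47 - 55)^2 / 55 = 64 / 55 = 64/55 ≈ 1.163636
(78 - 55)^2 / 55 = 529 / 55 = 529/55 ≈ 9.618182
(68 - 55)^2 / 55 = 169 / 55 = 169/55 ≈ 3.072727
(27 - 55)^2 / 55 = 784 / 55 = 784/55 ≈ 14.254545
chi2 = 1546/55 ≈ 28.109091

28.1091


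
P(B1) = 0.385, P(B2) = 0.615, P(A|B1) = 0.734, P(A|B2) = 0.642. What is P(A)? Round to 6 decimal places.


P(A) = P(A|B1)*P(B1) + P(A|B2)*P(B2)
P(A|B1)*P(B1) = 0.734 * 0.385 = 0.28259
P(A|B2)*P(B2) = 0.642 * 0.615 = 0.39483
P(A) = 0.28259 + 0.39483 = 0.67742

0.677420


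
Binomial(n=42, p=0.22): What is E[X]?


E[X] = n*p = 42 * 0.22 = 9.24

9.24


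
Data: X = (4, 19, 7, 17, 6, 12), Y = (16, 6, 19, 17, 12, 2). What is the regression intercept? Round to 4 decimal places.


a = ybar - b*xbar, where b = sum((xi-xbar)(yi-ybar)) / sum((xi-xbar)^2)
n = 6, xbar = 65/6 ≈ 10.833333, ybar = 72/6 = 12
Sxy = sum((xi-xbar)(yi-ybar)) = -84
Sxx = sum((xi-xbar)^2) = 1145/6 ≈ 190.833333
b = Sxy / Sxx = -504/1145 ≈ -0.440175
a = 12 - (-0.440175) * 10.833333 = 3840/229 ≈ 16.768559

16.7686


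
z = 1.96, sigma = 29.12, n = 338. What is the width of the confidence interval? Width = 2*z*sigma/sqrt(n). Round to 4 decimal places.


width = 2*z*sigma/sqrt(n)
2*z*sigma = 2 * 1.96 * 29.12 = 114.1504
sqrt(338) ≈ 18.384776
width = 114.1504 / 18.384776 ≈ 6.208963

6.2090


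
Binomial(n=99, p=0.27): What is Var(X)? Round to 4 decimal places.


Var = n*p*(1-p) = 99 * 0.27 * 0.73 = 19.5129

19.5129


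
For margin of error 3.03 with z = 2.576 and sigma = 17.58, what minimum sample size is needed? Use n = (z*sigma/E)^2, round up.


z*sigma/E = 2.576 * 17.58 / 3.03 ≈ 14.945901
(z*sigma/E)^2 ≈ 223.379956
round up: n = 224

224


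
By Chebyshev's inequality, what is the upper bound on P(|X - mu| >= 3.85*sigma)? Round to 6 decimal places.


P <= 1/k^2
k^2 = 3.85^2 = 14.8225
1/k^2 = 1 / 14.8225 = 400/5929 ≈ 0.06746500

0.067465


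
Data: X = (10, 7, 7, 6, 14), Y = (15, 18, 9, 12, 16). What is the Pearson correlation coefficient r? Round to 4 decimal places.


r = sum((xi-xbar)(yi-ybar)) / sqrt(sum((xi-xbar)^2) * sum((yi-ybar)^2))
n = 5, xbar = 44/5 = 8.8, ybar = 70/5 = 14
Sxy = sum((xi-xbar)(yi-ybar)) = 19
Sxx = sum((xi-xbar)^2) = 42.8
Syy = sum((yi-ybar)^2) = 50
sqrt(Sxx*Syy) ≈ 46.260134
r = Sxy / sqrt(Sxx*Syy) = 19 / 46.260134 ≈ 0.410721

0.4107


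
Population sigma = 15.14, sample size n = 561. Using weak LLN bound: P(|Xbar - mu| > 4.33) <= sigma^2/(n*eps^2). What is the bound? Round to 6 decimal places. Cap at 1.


bound = min(1, sigma^2/(n*eps^2))
sigma^2 = 15.14^2 = 229.2196
n*eps^2 = 561 * 4.33^2 = 561 * 18.7489 = 10518.1329
sigma^2/(n*eps^2) = 229.2196 / 10518.1329 ≈ 0.02179280

0.021793


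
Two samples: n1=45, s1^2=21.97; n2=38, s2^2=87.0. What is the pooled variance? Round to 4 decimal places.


sp^2 = ((n1-1)*s1^2 + (n2-1)*s2^2)/(n1+n2-2)
(n1-1)*s1^2 = 44 * 21.97 = 966.68
(n2-1)*s2^2 = 37 * 87.0 = 3219
numerator = 966.68 + 3219 = 4185.68
n1+n2-2 = 81
sp^2 = 4185.68 / 81 = 104642/2025 ≈ 51.675062

51.6751


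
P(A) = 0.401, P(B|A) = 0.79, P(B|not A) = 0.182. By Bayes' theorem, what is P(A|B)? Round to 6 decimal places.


P(A|B) = P(B|A)*P(A) / P(B), P(B) = P(B|A)*P(A) + P(B|not A)*P(not A)
P(B|A)*P(A) = 0.79 * 0.401 = 0.31679
P(B|not A)*P(not A) = 0.182 * 0.599 = 0.109018
P(B) = 0.31679 + 0.109018 = 0.425808
P(A|B) = 0.31679 / 0.425808 ≈ 0.74397381

0.743974


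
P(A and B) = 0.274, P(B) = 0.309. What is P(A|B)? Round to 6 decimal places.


P(A|B) = P(A and B) / P(B) = 0.274 / 0.309 = 274/309 ≈ 0.88673139

0.886731


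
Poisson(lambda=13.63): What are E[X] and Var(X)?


E[X] = Var(X) = lambda = 13.63

13.63, 13.63


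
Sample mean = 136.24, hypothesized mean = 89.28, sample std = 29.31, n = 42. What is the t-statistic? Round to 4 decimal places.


t = (xbar - mu0) / (s/sqrt(n))
xbar - mu0 = 136.24 - 89.28 = 46.96
sqrt(42) ≈ 6.48074070
s/sqrt(n) = 29.31 / 6.48074070 ≈ 4.52263119
t = 46.96 / 4.52263119 ≈ 10.383336

10.3833


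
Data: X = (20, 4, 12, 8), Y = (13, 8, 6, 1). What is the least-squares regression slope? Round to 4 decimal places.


b = sum((xi-xbar)(yi-ybar)) / sum((xi-xbar)^2)
n = 4, xbar = 44/4 = 11, ybar = 28/4 = 7
Sxy = sum((xi-xbar)(yi-ybar)) = 64
Sxx = sum((xi-xbar)^2) = 140
b = Sxy / Sxx = 16/35 ≈ 0.457143

0.4571


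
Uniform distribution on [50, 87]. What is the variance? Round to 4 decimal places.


Var = (b-a)^2 / 12
(b-a)^2 = (87 - 50)^2 = 1369
Var = 1369/12 ≈ 114.083333

114.0833


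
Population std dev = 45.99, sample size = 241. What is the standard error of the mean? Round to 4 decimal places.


SE = sigma / sqrt(n)
sqrt(241) ≈ 15.524175
SE = 45.99 / 15.524175 ≈ 2.962476

2.9625


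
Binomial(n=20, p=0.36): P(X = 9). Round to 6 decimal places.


P = C(n,k) * p^k * (1-p)^(n-k)
C(20,9) = 167960
p^k = 0.36^9 ≈ 0.0001015600
(1-p)^(n-k) = 0.64^11 ≈ 0.007378698
P = 167960 * 0.0001015600 * 0.007378698 ≈ 0.125866

0.125866


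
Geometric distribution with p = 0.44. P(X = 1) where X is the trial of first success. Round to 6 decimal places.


P = (1-p)^(k-1) * p
(1-p)^(k-1) = 0.56^0 = 1
P = 1 * 0.44 = 0.44

0.440000


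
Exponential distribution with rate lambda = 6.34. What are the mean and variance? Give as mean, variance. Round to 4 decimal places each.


mean = 1/lam, var = 1/lam^2
mean = 1 / 6.34 = 50/317 ≈ 0.157729
lam^2 = 6.34^2 = 40.1956
var = 1 / 40.1956 ≈ 0.024878

0.1577, 0.0249


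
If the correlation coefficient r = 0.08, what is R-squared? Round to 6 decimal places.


R^2 = r^2 = (0.08)^2 = 0.0064

0.006400


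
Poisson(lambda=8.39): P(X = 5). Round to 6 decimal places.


P = e^(-lam) * lam^k / k!
e^(-8.39) ≈ 0.0002271273
lam^k = 8.39^5 ≈ 41572.850559
k! = 5! = 120
P = 0.0002271273 * 41572.850559 / 120 ≈ 0.078686

0.078686


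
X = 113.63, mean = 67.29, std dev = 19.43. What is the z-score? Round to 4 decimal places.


z = (X - mu) / sigma
X - mu = 113.63 - 67.29 = 46.34
z = 46.34 / 19.43 = 4634/1943 ≈ 2.384972

2.3850


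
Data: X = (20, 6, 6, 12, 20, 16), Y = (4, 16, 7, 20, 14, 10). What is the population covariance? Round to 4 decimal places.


Cov = (1/n)*sum((xi-xbar)(yi-ybar))
n = 6, xbar = 80/6 = 40/3 ≈ 13.333333, ybar = 71/6 ≈ 11.833333
sum((xi-xbar)(yi-ybar)) = -146/3 ≈ -48.666667
Cov = -48.666667 / 6 = -73/9 ≈ -8.111111

-8.1111


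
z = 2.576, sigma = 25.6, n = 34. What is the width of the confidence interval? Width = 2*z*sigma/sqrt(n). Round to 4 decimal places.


width = 2*z*sigma/sqrt(n)
2*z*sigma = 2 * 2.576 * 25.6 = 131.8912
sqrt(34) ≈ 5.830952
width = 131.8912 / 5.830952 ≈ 22.619154

22.6192


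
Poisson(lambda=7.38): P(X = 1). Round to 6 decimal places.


P = e^(-lam) * lam^k / k!
e^(-7.38) ≈ 0.0006236009
lam^k = 7.38^1 = 7.38
k! = 1! = 1
P = 0.0006236009 * 7.38 / 1 ≈ 0.004602

0.004602


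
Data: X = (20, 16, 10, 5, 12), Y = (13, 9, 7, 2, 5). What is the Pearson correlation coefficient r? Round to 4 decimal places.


r = sum((xi-xbar)(yi-ybar)) / sqrt(sum((xi-xbar)^2) * sum((yi-ybar)^2))
n = 5, xbar = 63/5 = 12.6, ybar = 36/5 = 7.2
Sxy = sum((xi-xbar)(yi-ybar)) = 90.4
Sxx = sum((xi-xbar)^2) = 131.2
Syy = sum((yi-ybar)^2) = 68.8
sqrt(Sxx*Syy) ≈ 95.008210
r = Sxy / sqrt(Sxx*Syy) = 90.4 / 95.008210 ≈ 0.951497

0.9515


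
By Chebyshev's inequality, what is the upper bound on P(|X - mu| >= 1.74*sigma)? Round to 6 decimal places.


P <= 1/k^2
k^2 = 1.74^2 = 3.0276
1/k^2 = 1 / 3.0276 = 2500/7569 ≈ 0.33029462

0.330295


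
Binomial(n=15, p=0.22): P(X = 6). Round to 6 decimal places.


P = C(n,k) * p^k * (1-p)^(n-k)
C(15,6) = 5005
p^k = 0.22^6 ≈ 0.0001133799
(1-p)^(n-k) = 0.78^9 ≈ 0.1068689
P = 5005 * 0.0001133799 * 0.1068689 ≈ 0.060645

0.060645


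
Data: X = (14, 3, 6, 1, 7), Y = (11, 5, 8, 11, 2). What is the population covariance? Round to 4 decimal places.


Cov = (1/n)*sum((xi-xbar)(yi-ybar))
n = 5, xbar = 31/5 = 6.2, ybar = 37/5 = 7.4
sum((xi-xbar)(yi-ybar)) = 12.6
Cov = 12.6 / 5 = 2.52

2.5200


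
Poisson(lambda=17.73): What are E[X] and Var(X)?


E[X] = Var(X) = lambda = 17.73

17.73, 17.73


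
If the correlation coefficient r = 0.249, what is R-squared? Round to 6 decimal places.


R^2 = r^2 = (0.249)^2 = 0.062001

0.062001


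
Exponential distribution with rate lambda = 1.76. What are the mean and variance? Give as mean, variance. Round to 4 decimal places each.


mean = 1/lam, var = 1/lam^2
mean = 1 / 1.76 = 25/44 ≈ 0.568182
lam^2 = 1.76^2 = 3.0976
var = 1 / 3.0976 = 625/1936 ≈ 0.322831

0.5682, 0.3228


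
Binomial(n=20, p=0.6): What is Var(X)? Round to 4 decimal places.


Var = n*p*(1-p) = 20 * 0.6 * 0.4 = 4.8

4.8000


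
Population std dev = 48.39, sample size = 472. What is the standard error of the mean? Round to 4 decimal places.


SE = sigma / sqrt(n)
sqrt(472) ≈ 21.725561
SE = 48.39 / 21.725561 ≈ 2.227330

2.2273


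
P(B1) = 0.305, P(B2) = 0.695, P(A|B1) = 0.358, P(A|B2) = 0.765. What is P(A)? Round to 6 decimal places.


P(A) = P(A|B1)*P(B1) + P(A|B2)*P(B2)
P(A|B1)*P(B1) = 0.358 * 0.305 = 0.10919
P(A|B2)*P(B2) = 0.765 * 0.695 = 0.531675
P(A) = 0.10919 + 0.531675 = 0.640865

0.640865


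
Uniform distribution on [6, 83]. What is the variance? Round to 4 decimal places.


Var = (b-a)^2 / 12
(b-a)^2 = (83 - 6)^2 = 5929
Var = 5929/12 ≈ 494.083333

494.0833


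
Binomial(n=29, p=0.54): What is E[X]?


E[X] = n*p = 29 * 0.54 = 15.66

15.66


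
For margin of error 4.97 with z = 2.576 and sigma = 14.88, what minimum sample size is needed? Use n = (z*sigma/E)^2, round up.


z*sigma/E = 2.576 * 14.88 / 4.97 = 68448/8875 ≈ 7.712451
(z*sigma/E)^2 ≈ 59.481896
round up: n = 60

60


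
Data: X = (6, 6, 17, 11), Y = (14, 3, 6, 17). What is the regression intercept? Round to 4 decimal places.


a = ybar - b*xbar, where b = sum((xi-xbar)(yi-ybar)) / sum((xi-xbar)^2)
n = 4, xbar = 40/4 = 10, ybar = 40/4 = 10
Sxy = sum((xi-xbar)(yi-ybar)) = -9
Sxx = sum((xi-xbar)^2) = 82
b = Sxy / Sxx = -9/82 ≈ -0.109756
a = 10 - (-0.109756) * 10 = 455/41 ≈ 11.097561

11.0976


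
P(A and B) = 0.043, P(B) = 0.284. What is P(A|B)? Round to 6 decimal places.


P(A|B) = P(A and B) / P(B) = 0.043 / 0.284 = 43/284 ≈ 0.15140845

0.151408


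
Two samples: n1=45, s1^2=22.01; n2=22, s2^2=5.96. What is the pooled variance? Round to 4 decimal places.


sp^2 = ((n1-1)*s1^2 + (n2-1)*s2^2)/(n1+n2-2)
(n1-1)*s1^2 = 44 * 22.01 = 968.44
(n2-1)*s2^2 = 21 * 5.96 = 125.16
numerator = 968.44 + 125.16 = 1093.6
n1+n2-2 = 65
sp^2 = 1093.6 / 65 = 5468/325 ≈ 16.824615

16.8246


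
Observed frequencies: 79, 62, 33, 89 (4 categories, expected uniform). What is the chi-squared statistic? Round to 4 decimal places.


chi2 = sum((O-E)^2/E), E = total/4
total = 263, E = 263/4 = 65.75
(79 - 65.75)^2 / 65.75 = 175.5625 / 65.75 = 2809/1052 ≈ 2.670152
(62 - 65.75)^2 / 65.75 = 14.0625 / 65.75 = 225/1052 ≈ 0.213878
(33 - 65.75)^2 / 65.75 = 1072.5625 / 65.75 = 17161/1052 ≈ 16.312738
(89 - 65.75)^2 / 65.75 = 540.5625 / 65.75 = 8649/1052 ≈ 8.221483
chi2 = 7211/263 ≈ 27.418251

27.4183


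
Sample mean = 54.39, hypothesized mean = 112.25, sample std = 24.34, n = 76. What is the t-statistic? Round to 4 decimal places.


t = (xbar - mu0) / (s/sqrt(n))
xbar - mu0 = 54.39 - 112.25 = -57.86
sqrt(76) ≈ 8.71779789
s/sqrt(n) = 24.34 / 8.71779789 ≈ 2.79198948
t = -57.86 / 2.79198948 ≈ -20.723574

-20.7236


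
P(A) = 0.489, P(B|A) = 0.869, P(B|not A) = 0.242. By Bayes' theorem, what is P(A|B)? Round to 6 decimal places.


P(A|B) = P(B|A)*P(A) / P(B), P(B) = P(B|A)*P(A) + P(B|not A)*P(not A)
P(B|A)*P(A) = 0.869 * 0.489 = 0.424941
P(B|not A)*P(not A) = 0.242 * 0.511 = 0.123662
P(B) = 0.424941 + 0.123662 = 0.548603
P(A|B) = 0.424941 / 0.548603 ≈ 0.77458745

0.774587


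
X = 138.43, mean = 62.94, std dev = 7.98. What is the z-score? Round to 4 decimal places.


z = (X - mu) / sigma
X - mu = 138.43 - 62.94 = 75.49
z = 75.49 / 7.98 = 7549/798 ≈ 9.459900

9.4599


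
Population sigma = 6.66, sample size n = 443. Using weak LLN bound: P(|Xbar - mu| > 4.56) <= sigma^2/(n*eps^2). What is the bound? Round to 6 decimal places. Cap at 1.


bound = min(1, sigma^2/(n*eps^2))
sigma^2 = 6.66^2 = 44.3556
n*eps^2 = 443 * 4.56^2 = 443 * 20.7936 = 9211.5648
sigma^2/(n*eps^2) = 44.3556 / 9211.5648 ≈ 0.00481521

0.004815


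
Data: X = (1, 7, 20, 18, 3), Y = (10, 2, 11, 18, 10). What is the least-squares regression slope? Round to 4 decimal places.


b = sum((xi-xbar)(yi-ybar)) / sum((xi-xbar)^2)
n = 5, xbar = 49/5 = 9.8, ybar = 51/5 = 10.2
Sxy = sum((xi-xbar)(yi-ybar)) = 98.2
Sxx = sum((xi-xbar)^2) = 302.8
b = Sxy / Sxx = 491/1514 ≈ 0.324306

0.3243


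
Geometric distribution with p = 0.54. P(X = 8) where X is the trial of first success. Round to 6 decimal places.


P = (1-p)^(k-1) * p
(1-p)^(k-1) = 0.46^7 ≈ 0.004358177
P = 0.004358177 * 0.54 ≈ 0.002353415

0.002353


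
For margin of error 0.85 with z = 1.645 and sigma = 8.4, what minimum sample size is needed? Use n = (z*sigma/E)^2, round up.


z*sigma/E = 1.645 * 8.4 / 0.85 = 6909/425 ≈ 16.256471
(z*sigma/E)^2 ≈ 264.272836
round up: n = 265

265


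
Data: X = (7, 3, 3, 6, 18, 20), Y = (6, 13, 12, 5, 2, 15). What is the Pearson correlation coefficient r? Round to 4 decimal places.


r = sum((xi-xbar)(yi-ybar)) / sqrt(sum((xi-xbar)^2) * sum((yi-ybar)^2))
n = 6, xbar = 57/6 = 9.5, ybar = 53/6 ≈ 8.833333
Sxy = sum((xi-xbar)(yi-ybar)) = -20.5
Sxx = sum((xi-xbar)^2) = 285.5
Syy = sum((yi-ybar)^2) = 809/6 ≈ 134.833333
sqrt(Sxx*Syy) ≈ 196.201215
r = Sxy / sqrt(Sxx*Syy) = -20.5 / 196.201215 ≈ -0.104485

-0.1045


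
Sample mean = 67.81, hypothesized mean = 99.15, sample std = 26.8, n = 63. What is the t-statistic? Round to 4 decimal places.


t = (xbar - mu0) / (s/sqrt(n))
xbar - mu0 = 67.81 - 99.15 = -31.34
sqrt(63) ≈ 7.93725393
s/sqrt(n) = 26.8 / 7.93725393 ≈ 3.37648263
t = -31.34 / 3.37648263 ≈ -9.281848

-9.2818


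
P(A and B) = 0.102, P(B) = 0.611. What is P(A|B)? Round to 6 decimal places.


P(A|B) = P(A and B) / P(B) = 0.102 / 0.611 = 102/611 ≈ 0.16693944

0.166939


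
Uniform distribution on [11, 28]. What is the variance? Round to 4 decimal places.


Var = (b-a)^2 / 12
(b-a)^2 = (28 - 11)^2 = 289
Var = 289/12 ≈ 24.083333

24.0833


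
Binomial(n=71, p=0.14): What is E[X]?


E[X] = n*p = 71 * 0.14 = 9.94

9.94


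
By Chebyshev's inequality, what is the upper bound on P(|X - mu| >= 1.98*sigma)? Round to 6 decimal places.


P <= 1/k^2
k^2 = 1.98^2 = 3.9204
1/k^2 = 1 / 3.9204 = 2500/9801 ≈ 0.25507601

0.255076


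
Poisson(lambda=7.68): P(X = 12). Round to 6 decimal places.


P = e^(-lam) * lam^k / k!
e^(-7.68) ≈ 0.0004619749
lam^k = 7.68^12 ≈ 42105093914.743154
k! = 12! = 479001600
P = 0.0004619749 * 42105093914.743154 / 479001600 ≈ 0.040608

0.040608


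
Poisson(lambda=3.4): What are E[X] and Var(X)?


E[X] = Var(X) = lambda = 3.4

3.4, 3.4


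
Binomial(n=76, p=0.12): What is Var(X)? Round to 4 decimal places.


Var = n*p*(1-p) = 76 * 0.12 * 0.88 = 8.0256

8.0256


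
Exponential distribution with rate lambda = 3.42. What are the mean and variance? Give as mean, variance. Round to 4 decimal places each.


mean = 1/lam, var = 1/lam^2
mean = 1 / 3.42 = 50/171 ≈ 0.292398
lam^2 = 3.42^2 = 11.6964
var = 1 / 11.6964 ≈ 0.085496

0.2924, 0.0855


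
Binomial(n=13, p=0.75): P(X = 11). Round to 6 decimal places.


P = C(n,k) * p^k * (1-p)^(n-k)
C(13,11) = 78
p^k = 0.75^11 ≈ 0.04223514
(1-p)^(n-k) = 0.25^2 = 0.0625
P = 78 * 0.04223514 * 0.0625 ≈ 0.205896

0.205896


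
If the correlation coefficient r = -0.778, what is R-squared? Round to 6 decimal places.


R^2 = r^2 = (-0.778)^2 = 0.605284

0.605284


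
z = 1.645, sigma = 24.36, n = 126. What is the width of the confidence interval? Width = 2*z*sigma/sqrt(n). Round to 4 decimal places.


width = 2*z*sigma/sqrt(n)
2*z*sigma = 2 * 1.645 * 24.36 = 80.1444
sqrt(126) ≈ 11.224972
width = 80.1444 / 11.224972 ≈ 7.139831

7.1398


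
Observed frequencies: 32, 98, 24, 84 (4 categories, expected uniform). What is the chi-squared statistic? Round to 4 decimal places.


chi2 = sum((O-E)^2/E), E = total/4
total = 238, E = 238/4 = 59.5
(32 - 59.5)^2 / 59.5 = 756.25 / 59.5 = 3025/238 ≈ 12.710084
(98 - 59.5)^2 / 59.5 = 1482.25 / 59.5 = 847/34 ≈ 24.911765
(24 - 59.5)^2 / 59.5 = 1260.25 / 59.5 = 5041/238 ≈ 21.180672
(84 - 59.5)^2 / 59.5 = 600.25 / 59.5 = 343/34 ≈ 10.088235
chi2 = 8198/119 ≈ 68.890756

68.8908


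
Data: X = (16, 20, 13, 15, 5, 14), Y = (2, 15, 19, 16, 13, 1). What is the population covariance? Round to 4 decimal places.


Cov = (1/n)*sum((xi-xbar)(yi-ybar))
n = 6, xbar = 83/6 ≈ 13.833333, ybar = 66/6 = 11
sum((xi-xbar)(yi-ybar)) = -15
Cov = -15 / 6 = -2.5

-2.5000


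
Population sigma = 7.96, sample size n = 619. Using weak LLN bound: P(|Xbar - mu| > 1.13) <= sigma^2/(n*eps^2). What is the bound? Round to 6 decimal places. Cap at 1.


bound = min(1, sigma^2/(n*eps^2))
sigma^2 = 7.96^2 = 63.3616
n*eps^2 = 619 * 1.13^2 = 619 * 1.2769 = 790.4011
sigma^2/(n*eps^2) = 63.3616 / 790.4011 ≈ 0.08016386

0.080164


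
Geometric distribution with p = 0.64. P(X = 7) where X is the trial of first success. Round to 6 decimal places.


P = (1-p)^(k-1) * p
(1-p)^(k-1) = 0.36^6 ≈ 0.002176782
P = 0.002176782 * 0.64 ≈ 0.001393141

0.001393


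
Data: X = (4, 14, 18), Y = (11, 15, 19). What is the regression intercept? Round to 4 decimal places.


a = ybar - b*xbar, where b = sum((xi-xbar)(yi-ybar)) / sum((xi-xbar)^2)
n = 3, xbar = 36/3 = 12, ybar = 45/3 = 15
Sxy = sum((xi-xbar)(yi-ybar)) = 56
Sxx = sum((xi-xbar)^2) = 104
b = Sxy / Sxx = 7/13 ≈ 0.538462
a = 15 - 0.538462 * 12 = 111/13 ≈ 8.538462

8.5385


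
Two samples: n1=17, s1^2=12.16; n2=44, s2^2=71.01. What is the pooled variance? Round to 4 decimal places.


sp^2 = ((n1-1)*s1^2 + (n2-1)*s2^2)/(n1+n2-2)
(n1-1)*s1^2 = 16 * 12.16 = 194.56
(n2-1)*s2^2 = 43 * 71.01 = 3053.43
numerator = 194.56 + 3053.43 = 3247.99
n1+n2-2 = 59
sp^2 = 3247.99 / 59 = 324799/5900 ≈ 55.050678

55.0507


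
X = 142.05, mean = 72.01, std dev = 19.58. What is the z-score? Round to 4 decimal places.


z = (X - mu) / sigma
X - mu = 142.05 - 72.01 = 70.04
z = 70.04 / 19.58 = 3502/979 ≈ 3.577120

3.5771


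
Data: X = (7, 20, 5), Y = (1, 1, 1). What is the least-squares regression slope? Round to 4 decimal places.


b = sum((xi-xbar)(yi-ybar)) / sum((xi-xbar)^2)
n = 3, xbar = 32/3 ≈ 10.666667, ybar = 3/3 = 1
Sxy = sum((xi-xbar)(yi-ybar)) = 0
Sxx = sum((xi-xbar)^2) = 398/3 ≈ 132.666667
b = Sxy / Sxx = 0

0.0000


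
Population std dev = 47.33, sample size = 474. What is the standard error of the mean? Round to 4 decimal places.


SE = sigma / sqrt(n)
sqrt(474) ≈ 21.771541
SE = 47.33 / 21.771541 ≈ 2.173939

2.1739


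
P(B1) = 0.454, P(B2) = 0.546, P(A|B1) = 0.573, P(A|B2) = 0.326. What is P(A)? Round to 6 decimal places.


P(A) = P(A|B1)*P(B1) + P(A|B2)*P(B2)
P(A|B1)*P(B1) = 0.573 * 0.454 = 0.260142
P(A|B2)*P(B2) = 0.326 * 0.546 = 0.177996
P(A) = 0.260142 + 0.177996 = 0.438138

0.438138


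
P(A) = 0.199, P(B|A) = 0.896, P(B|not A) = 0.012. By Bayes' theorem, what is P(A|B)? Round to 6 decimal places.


P(A|B) = P(B|A)*P(A) / P(B), P(B) = P(B|A)*P(A) + P(B|not A)*P(not A)
P(B|A)*P(A) = 0.896 * 0.199 = 0.178304
P(B|not A)*P(not A) = 0.012 * 0.801 = 0.009612
P(B) = 0.178304 + 0.009612 = 0.187916
P(A|B) = 0.178304 / 0.187916 ≈ 0.94884949

0.948849


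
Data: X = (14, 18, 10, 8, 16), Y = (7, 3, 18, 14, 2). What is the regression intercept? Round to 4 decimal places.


a = ybar - b*xbar, where b = sum((xi-xbar)(yi-ybar)) / sum((xi-xbar)^2)
n = 5, xbar = 66/5 = 13.2, ybar = 44/5 = 8.8
Sxy = sum((xi-xbar)(yi-ybar)) = -104.8
Sxx = sum((xi-xbar)^2) = 68.8
b = Sxy / Sxx = -131/86 ≈ -1.523256
a = 8.8 - (-1.523256) * 13.2 = 1243/43 ≈ 28.906977

28.9070


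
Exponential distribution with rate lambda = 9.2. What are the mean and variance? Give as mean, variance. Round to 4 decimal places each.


mean = 1/lam, var = 1/lam^2
mean = 1 / 9.2 = 5/46 ≈ 0.108696
lam^2 = 9.2^2 = 84.64
var = 1 / 84.64 = 25/2116 ≈ 0.011815

0.1087, 0.0118


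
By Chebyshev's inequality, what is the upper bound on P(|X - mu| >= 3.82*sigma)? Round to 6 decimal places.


P <= 1/k^2
k^2 = 3.82^2 = 14.5924
1/k^2 = 1 / 14.5924 ≈ 0.06852882

0.068529


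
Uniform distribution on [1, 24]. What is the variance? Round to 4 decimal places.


Var = (b-a)^2 / 12
(b-a)^2 = (24 - 1)^2 = 529
Var = 529/12 ≈ 44.083333

44.0833


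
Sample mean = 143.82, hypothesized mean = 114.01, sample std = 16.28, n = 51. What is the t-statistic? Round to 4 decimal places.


t = (xbar - mu0) / (s/sqrt(n))
xbar - mu0 = 143.82 - 114.01 = 29.81
sqrt(51) ≈ 7.14142843
s/sqrt(n) = 16.28 / 7.14142843 ≈ 2.27965598
t = 29.81 / 2.27965598 ≈ 13.076534

13.0765


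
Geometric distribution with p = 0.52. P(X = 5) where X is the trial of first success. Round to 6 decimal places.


P = (1-p)^(k-1) * p
(1-p)^(k-1) = 0.48^4 = 0.05308416
P = 0.05308416 * 0.52 ≈ 0.02760376

0.027604


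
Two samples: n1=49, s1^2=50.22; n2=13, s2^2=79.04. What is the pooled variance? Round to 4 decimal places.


sp^2 = ((n1-1)*s1^2 + (n2-1)*s2^2)/(n1+n2-2)
(n1-1)*s1^2 = 48 * 50.22 = 2410.56
(n2-1)*s2^2 = 12 * 79.04 = 948.48
numerator = 2410.56 + 948.48 = 3359.04
n1+n2-2 = 60
sp^2 = 3359.04 / 60 = 55.984

55.9840


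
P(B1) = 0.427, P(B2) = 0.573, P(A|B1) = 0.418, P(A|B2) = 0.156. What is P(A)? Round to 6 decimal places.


P(A) = P(A|B1)*P(B1) + P(A|B2)*P(B2)
P(A|B1)*P(B1) = 0.418 * 0.427 = 0.178486
P(A|B2)*P(B2) = 0.156 * 0.573 = 0.089388
P(A) = 0.178486 + 0.089388 = 0.267874

0.267874


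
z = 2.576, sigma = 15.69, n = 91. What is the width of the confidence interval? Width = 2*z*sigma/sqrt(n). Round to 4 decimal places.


width = 2*z*sigma/sqrt(n)
2*z*sigma = 2 * 2.576 * 15.69 = 80.83488
sqrt(91) ≈ 9.539392
width = 80.83488 / 9.539392 ≈ 8.473798

8.4738


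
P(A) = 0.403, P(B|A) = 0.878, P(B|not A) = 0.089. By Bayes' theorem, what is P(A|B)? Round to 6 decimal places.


P(A|B) = P(B|A)*P(A) / P(B), P(B) = P(B|A)*P(A) + P(B|not A)*P(not A)
P(B|A)*P(A) = 0.878 * 0.403 = 0.353834
P(B|not A)*P(not A) = 0.089 * 0.597 = 0.053133
P(B) = 0.353834 + 0.053133 = 0.406967
P(A|B) = 0.353834 / 0.406967 ≈ 0.86944150

0.869442


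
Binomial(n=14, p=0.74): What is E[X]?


E[X] = n*p = 14 * 0.74 = 10.36

10.36


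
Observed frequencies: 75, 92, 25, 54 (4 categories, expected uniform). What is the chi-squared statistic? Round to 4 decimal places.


chi2 = sum((O-E)^2/E), E = total/4
total = 246, E = 246/4 = 61.5
(75 - 61.5)^2 / 61.5 = 182.25 / 61.5 = 243/82 ≈ 2.963415
(92 - 61.5)^2 / 61.5 = 930.25 / 61.5 = 3721/246 ≈ 15.126016
(25 - 61.5)^2 / 61.5 = 1332.25 / 61.5 = 5329/246 ≈ 21.662602
(54 - 61.5)^2 / 61.5 = 56.25 / 61.5 = 75/82 ≈ 0.914634
chi2 = 122/3 ≈ 40.666667

40.6667


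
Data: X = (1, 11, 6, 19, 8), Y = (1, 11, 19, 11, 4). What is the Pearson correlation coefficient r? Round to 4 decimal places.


r = sum((xi-xbar)(yi-ybar)) / sqrt(sum((xi-xbar)^2) * sum((yi-ybar)^2))
n = 5, xbar = 45/5 = 9, ybar = 46/5 = 9.2
Sxy = sum((xi-xbar)(yi-ybar)) = 63
Sxx = sum((xi-xbar)^2) = 178
Syy = sum((yi-ybar)^2) = 196.8
sqrt(Sxx*Syy) ≈ 187.164099
r = Sxy / sqrt(Sxx*Syy) = 63 / 187.164099 ≈ 0.336603

0.3366


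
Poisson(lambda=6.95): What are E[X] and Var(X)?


E[X] = Var(X) = lambda = 6.95

6.95, 6.95


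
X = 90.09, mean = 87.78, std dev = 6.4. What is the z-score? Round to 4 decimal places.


z = (X - mu) / sigma
X - mu = 90.09 - 87.78 = 2.31
z = 2.31 / 6.4 = 231/640 ≈ 0.360938

0.3609


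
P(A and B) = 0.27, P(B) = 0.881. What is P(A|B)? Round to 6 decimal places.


P(A|B) = P(A and B) / P(B) = 0.27 / 0.881 = 270/881 ≈ 0.30646992

0.306470


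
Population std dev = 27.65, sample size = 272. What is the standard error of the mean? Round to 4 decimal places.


SE = sigma / sqrt(n)
sqrt(272) ≈ 16.492423
SE = 27.65 / 16.492423 ≈ 1.676528

1.6765


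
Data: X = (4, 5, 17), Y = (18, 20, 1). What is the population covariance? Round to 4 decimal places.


Cov = (1/n)*sum((xi-xbar)(yi-ybar))
n = 3, xbar = 26/3 ≈ 8.666667, ybar = 39/3 = 13
sum((xi-xbar)(yi-ybar)) = -149
Cov = -149 / 3 = -149/3 ≈ -49.666667

-49.6667


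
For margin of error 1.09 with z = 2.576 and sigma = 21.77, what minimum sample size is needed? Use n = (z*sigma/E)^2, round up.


z*sigma/E = 2.576 * 21.77 / 1.09 ≈ 51.449101
(z*sigma/E)^2 ≈ 2647.009985
round up: n = 2648

2648


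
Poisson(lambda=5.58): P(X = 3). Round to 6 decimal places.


P = e^(-lam) * lam^k / k!
e^(-5.58) ≈ 0.003772566
lam^k = 5.58^3 = 173.741112
k! = 3! = 6
P = 0.003772566 * 173.741112 / 6 ≈ 0.109242

0.109242


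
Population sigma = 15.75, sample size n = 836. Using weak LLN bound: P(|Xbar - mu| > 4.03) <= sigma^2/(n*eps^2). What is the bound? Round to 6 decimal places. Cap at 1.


bound = min(1, sigma^2/(n*eps^2))
sigma^2 = 15.75^2 = 248.0625
n*eps^2 = 836 * 4.03^2 = 836 * 16.2409 = 13577.3924
sigma^2/(n*eps^2) = 248.0625 / 13577.3924 ≈ 0.01827026

0.018270


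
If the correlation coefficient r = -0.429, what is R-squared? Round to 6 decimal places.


R^2 = r^2 = (-0.429)^2 = 0.184041

0.184041


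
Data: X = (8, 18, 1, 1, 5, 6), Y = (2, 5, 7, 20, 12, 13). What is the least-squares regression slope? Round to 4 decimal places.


b = sum((xi-xbar)(yi-ybar)) / sum((xi-xbar)^2)
n = 6, xbar = 39/6 = 6.5, ybar = 59/6 ≈ 9.833333
Sxy = sum((xi-xbar)(yi-ybar)) = -112.5
Sxx = sum((xi-xbar)^2) = 197.5
b = Sxy / Sxx = -45/79 ≈ -0.569620

-0.5696


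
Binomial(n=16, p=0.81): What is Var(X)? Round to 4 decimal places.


Var = n*p*(1-p) = 16 * 0.81 * 0.19 = 2.4624

2.4624


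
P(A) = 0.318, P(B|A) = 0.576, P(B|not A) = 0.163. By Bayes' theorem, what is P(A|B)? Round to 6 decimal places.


P(A|B) = P(B|A)*P(A) / P(B), P(B) = P(B|A)*P(A) + P(B|not A)*P(not A)
P(B|A)*P(A) = 0.576 * 0.318 = 0.183168
P(B|not A)*P(not A) = 0.163 * 0.682 = 0.111166
P(B) = 0.183168 + 0.111166 = 0.294334
P(A|B) = 0.183168 / 0.294334 ≈ 0.62231343

0.622313


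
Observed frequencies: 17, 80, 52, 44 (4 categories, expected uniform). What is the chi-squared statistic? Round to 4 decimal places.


chi2 = sum((O-E)^2/E), E = total/4
total = 193, E = 193/4 = 48.25
(17 - 48.25)^2 / 48.25 = 976.5625 / 48.25 = 15625/772 ≈ 20.239637
(80 - 48.25)^2 / 48.25 = 1008.0625 / 48.25 = 16129/772 ≈ 20.892487
(52 - 48.25)^2 / 48.25 = 14.0625 / 48.25 = 225/772 ≈ 0.291451
(44 - 48.25)^2 / 48.25 = 18.0625 / 48.25 = 289/772 ≈ 0.374352
chi2 = 8067/193 ≈ 41.797927

41.7979


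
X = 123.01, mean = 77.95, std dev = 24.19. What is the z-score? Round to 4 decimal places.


z = (X - mu) / sigma
X - mu = 123.01 - 77.95 = 45.06
z = 45.06 / 24.19 = 4506/2419 ≈ 1.862753

1.8628


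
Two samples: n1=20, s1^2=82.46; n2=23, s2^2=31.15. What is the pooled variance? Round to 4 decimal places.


sp^2 = ((n1-1)*s1^2 + (n2-1)*s2^2)/(n1+n2-2)
(n1-1)*s1^2 = 19 * 82.46 = 1566.74
(n2-1)*s2^2 = 22 * 31.15 = 685.3
numerator = 1566.74 + 685.3 = 2252.04
n1+n2-2 = 41
sp^2 = 2252.04 / 41 = 56301/1025 ≈ 54.927805

54.9278


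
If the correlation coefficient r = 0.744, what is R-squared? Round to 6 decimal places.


R^2 = r^2 = (0.744)^2 = 0.553536

0.553536


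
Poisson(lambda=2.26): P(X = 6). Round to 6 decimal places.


P = e^(-lam) * lam^k / k!
e^(-2.26) ≈ 0.1043505
lam^k = 2.26^6 ≈ 133.244912
k! = 6! = 720
P = 0.1043505 * 133.244912 / 720 ≈ 0.019311

0.019311


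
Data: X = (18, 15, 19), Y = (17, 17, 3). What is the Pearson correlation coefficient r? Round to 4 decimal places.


r = sum((xi-xbar)(yi-ybar)) / sqrt(sum((xi-xbar)^2) * sum((yi-ybar)^2))
n = 3, xbar = 52/3 ≈ 17.333333, ybar = 37/3 ≈ 12.333333
Sxy = sum((xi-xbar)(yi-ybar)) = -70/3 ≈ -23.333333
Sxx = sum((xi-xbar)^2) = 26/3 ≈ 8.666667
Syy = sum((yi-ybar)^2) = 392/3 ≈ 130.666667
sqrt(Sxx*Syy) ≈ 33.651812
r = Sxy / sqrt(Sxx*Syy) = -23.333333 / 33.651812 ≈ -0.693375

-0.6934


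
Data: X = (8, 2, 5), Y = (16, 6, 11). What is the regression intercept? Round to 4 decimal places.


a = ybar - b*xbar, where b = sum((xi-xbar)(yi-ybar)) / sum((xi-xbar)^2)
n = 3, xbar = 15/3 = 5, ybar = 33/3 = 11
Sxy = sum((xi-xbar)(yi-ybar)) = 30
Sxx = sum((xi-xbar)^2) = 18
b = Sxy / Sxx = 5/3 ≈ 1.666667
a = 11 - 1.666667 * 5 = 8/3 ≈ 2.666667

2.6667


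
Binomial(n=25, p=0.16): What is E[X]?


E[X] = n*p = 25 * 0.16 = 4

4


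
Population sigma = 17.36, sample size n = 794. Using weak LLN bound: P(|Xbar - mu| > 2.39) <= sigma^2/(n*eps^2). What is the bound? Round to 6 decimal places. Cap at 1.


bound = min(1, sigma^2/(n*eps^2))
sigma^2 = 17.36^2 = 301.3696
n*eps^2 = 794 * 2.39^2 = 794 * 5.7121 = 4535.4074
sigma^2/(n*eps^2) = 301.3696 / 4535.4074 ≈ 0.06644819

0.066448


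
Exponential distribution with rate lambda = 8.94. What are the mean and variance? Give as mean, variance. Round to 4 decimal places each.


mean = 1/lam, var = 1/lam^2
mean = 1 / 8.94 = 50/447 ≈ 0.111857
lam^2 = 8.94^2 = 79.9236
var = 1 / 79.9236 ≈ 0.012512

0.1119, 0.0125


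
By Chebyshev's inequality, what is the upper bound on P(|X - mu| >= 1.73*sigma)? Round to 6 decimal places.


P <= 1/k^2
k^2 = 1.73^2 = 2.9929
1/k^2 = 1 / 2.9929 ≈ 0.33412409

0.334124


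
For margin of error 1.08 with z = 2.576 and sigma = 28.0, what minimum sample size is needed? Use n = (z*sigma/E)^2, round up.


z*sigma/E = 2.576 * 28.0 / 1.08 = 9016/135 ≈ 66.785185
(z*sigma/E)^2 ≈ 4460.260960
round up: n = 4461

4461


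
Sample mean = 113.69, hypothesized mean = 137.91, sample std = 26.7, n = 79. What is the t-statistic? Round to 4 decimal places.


t = (xbar - mu0) / (s/sqrt(n))
xbar - mu0 = 113.69 - 137.91 = -24.22
sqrt(79) ≈ 8.88819442
s/sqrt(n) = 26.7 / 8.88819442 ≈ 3.00398470
t = -24.22 / 3.00398470 ≈ -8.062624

-8.0626


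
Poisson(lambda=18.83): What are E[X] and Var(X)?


E[X] = Var(X) = lambda = 18.83

18.83, 18.83


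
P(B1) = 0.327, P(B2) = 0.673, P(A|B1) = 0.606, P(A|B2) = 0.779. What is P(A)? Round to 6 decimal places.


P(A) = P(A|B1)*P(B1) + P(A|B2)*P(B2)
P(A|B1)*P(B1) = 0.606 * 0.327 = 0.198162
P(A|B2)*P(B2) = 0.779 * 0.673 = 0.524267
P(A) = 0.198162 + 0.524267 = 0.722429

0.722429


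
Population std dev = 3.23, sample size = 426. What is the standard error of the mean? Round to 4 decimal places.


SE = sigma / sqrt(n)
sqrt(426) ≈ 20.639767
SE = 3.23 / 20.639767 ≈ 0.156494

0.1565


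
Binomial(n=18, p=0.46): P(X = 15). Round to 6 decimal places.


P = C(n,k) * p^k * (1-p)^(n-k)
C(18,15) = 816
p^k = 0.46^15 ≈ 0.000008737103
(1-p)^(n-k) = 0.54^3 = 0.157464
P = 816 * 0.000008737103 * 0.157464 ≈ 0.001123

0.001123


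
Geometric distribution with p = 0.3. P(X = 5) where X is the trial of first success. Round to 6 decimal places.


P = (1-p)^(k-1) * p
(1-p)^(k-1) = 0.7^4 = 0.2401
P = 0.2401 * 0.3 = 0.07203

0.072030


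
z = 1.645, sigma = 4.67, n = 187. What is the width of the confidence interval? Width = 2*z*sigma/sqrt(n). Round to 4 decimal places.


width = 2*z*sigma/sqrt(n)
2*z*sigma = 2 * 1.645 * 4.67 = 15.3643
sqrt(187) ≈ 13.674794
width = 15.3643 / 13.674794 ≈ 1.123549

1.1235


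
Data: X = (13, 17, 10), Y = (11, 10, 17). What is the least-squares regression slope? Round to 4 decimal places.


b = sum((xi-xbar)(yi-ybar)) / sum((xi-xbar)^2)
n = 3, xbar = 40/3 ≈ 13.333333, ybar = 38/3 ≈ 12.666667
Sxy = sum((xi-xbar)(yi-ybar)) = -71/3 ≈ -23.666667
Sxx = sum((xi-xbar)^2) = 74/3 ≈ 24.666667
b = Sxy / Sxx = -71/74 ≈ -0.959459

-0.9595


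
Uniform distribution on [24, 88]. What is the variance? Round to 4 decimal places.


Var = (b-a)^2 / 12
(b-a)^2 = (88 - 24)^2 = 4096
Var = 4096/12 ≈ 341.333333

341.3333


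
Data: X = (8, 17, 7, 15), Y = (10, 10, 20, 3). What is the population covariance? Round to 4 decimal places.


Cov = (1/n)*sum((xi-xbar)(yi-ybar))
n = 4, xbar = 47/4 = 11.75, ybar = 43/4 = 10.75
sum((xi-xbar)(yi-ybar)) = -70.25
Cov = -70.25 / 4 = -17.5625

-17.5625


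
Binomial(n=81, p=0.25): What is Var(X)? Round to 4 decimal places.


Var = n*p*(1-p) = 81 * 0.25 * 0.75 = 15.1875

15.1875


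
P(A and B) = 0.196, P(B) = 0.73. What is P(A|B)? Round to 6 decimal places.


P(A|B) = P(A and B) / P(B) = 0.196 / 0.73 = 98/365 ≈ 0.26849315

0.268493


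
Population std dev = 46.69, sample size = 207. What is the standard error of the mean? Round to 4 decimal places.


SE = sigma / sqrt(n)
sqrt(207) ≈ 14.387495
SE = 46.69 / 14.387495 ≈ 3.245179

3.2452


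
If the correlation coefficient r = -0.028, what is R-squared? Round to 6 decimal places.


R^2 = r^2 = (-0.028)^2 = 0.000784

0.000784


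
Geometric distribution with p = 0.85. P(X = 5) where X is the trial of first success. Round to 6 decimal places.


P = (1-p)^(k-1) * p
(1-p)^(k-1) = 0.15^4 = 0.00050625
P = 0.00050625 * 0.85 = 0.0004303125

0.000430


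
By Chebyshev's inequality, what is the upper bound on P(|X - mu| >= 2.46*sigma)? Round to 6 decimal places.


P <= 1/k^2
k^2 = 2.46^2 = 6.0516
1/k^2 = 1 / 6.0516 ≈ 0.16524555

0.165246


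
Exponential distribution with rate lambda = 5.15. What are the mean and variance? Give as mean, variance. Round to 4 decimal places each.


mean = 1/lam, var = 1/lam^2
mean = 1 / 5.15 = 20/103 ≈ 0.194175
lam^2 = 5.15^2 = 26.5225
var = 1 / 26.5225 ≈ 0.037704

0.1942, 0.0377


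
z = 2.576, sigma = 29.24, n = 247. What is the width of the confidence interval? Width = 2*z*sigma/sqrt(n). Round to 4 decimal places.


width = 2*z*sigma/sqrt(n)
2*z*sigma = 2 * 2.576 * 29.24 = 150.64448
sqrt(247) ≈ 15.716234
width = 150.64448 / 15.716234 ≈ 9.585279

9.5853


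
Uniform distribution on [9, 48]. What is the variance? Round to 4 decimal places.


Var = (b-a)^2 / 12
(b-a)^2 = (48 - 9)^2 = 1521
Var = 1521/12 = 126.75

126.7500


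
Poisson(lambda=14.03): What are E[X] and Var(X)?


E[X] = Var(X) = lambda = 14.03

14.03, 14.03


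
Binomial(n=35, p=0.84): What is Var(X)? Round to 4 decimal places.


Var = n*p*(1-p) = 35 * 0.84 * 0.16 = 4.704

4.7040


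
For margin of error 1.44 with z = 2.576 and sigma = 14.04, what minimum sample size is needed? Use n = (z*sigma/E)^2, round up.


z*sigma/E = 2.576 * 14.04 / 1.44 = 25.116
(z*sigma/E)^2 = 630.813456
round up: n = 631

631


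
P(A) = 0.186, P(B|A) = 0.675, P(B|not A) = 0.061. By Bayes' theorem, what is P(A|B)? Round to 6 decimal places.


P(A|B) = P(B|A)*P(A) / P(B), P(B) = P(B|A)*P(A) + P(B|not A)*P(not A)
P(B|A)*P(A) = 0.675 * 0.186 = 0.12555
P(B|not A)*P(not A) = 0.061 * 0.814 = 0.049654
P(B) = 0.12555 + 0.049654 = 0.175204
P(A|B) = 0.12555 / 0.175204 ≈ 0.71659323

0.716593


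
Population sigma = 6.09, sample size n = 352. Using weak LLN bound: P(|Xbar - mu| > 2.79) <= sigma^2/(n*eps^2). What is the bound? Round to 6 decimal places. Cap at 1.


bound = min(1, sigma^2/(n*eps^2))
sigma^2 = 6.09^2 = 37.0881
n*eps^2 = 352 * 2.79^2 = 352 * 7.7841 = 2740.0032
sigma^2/(n*eps^2) = 37.0881 / 2740.0032 ≈ 0.01353579

0.013536
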